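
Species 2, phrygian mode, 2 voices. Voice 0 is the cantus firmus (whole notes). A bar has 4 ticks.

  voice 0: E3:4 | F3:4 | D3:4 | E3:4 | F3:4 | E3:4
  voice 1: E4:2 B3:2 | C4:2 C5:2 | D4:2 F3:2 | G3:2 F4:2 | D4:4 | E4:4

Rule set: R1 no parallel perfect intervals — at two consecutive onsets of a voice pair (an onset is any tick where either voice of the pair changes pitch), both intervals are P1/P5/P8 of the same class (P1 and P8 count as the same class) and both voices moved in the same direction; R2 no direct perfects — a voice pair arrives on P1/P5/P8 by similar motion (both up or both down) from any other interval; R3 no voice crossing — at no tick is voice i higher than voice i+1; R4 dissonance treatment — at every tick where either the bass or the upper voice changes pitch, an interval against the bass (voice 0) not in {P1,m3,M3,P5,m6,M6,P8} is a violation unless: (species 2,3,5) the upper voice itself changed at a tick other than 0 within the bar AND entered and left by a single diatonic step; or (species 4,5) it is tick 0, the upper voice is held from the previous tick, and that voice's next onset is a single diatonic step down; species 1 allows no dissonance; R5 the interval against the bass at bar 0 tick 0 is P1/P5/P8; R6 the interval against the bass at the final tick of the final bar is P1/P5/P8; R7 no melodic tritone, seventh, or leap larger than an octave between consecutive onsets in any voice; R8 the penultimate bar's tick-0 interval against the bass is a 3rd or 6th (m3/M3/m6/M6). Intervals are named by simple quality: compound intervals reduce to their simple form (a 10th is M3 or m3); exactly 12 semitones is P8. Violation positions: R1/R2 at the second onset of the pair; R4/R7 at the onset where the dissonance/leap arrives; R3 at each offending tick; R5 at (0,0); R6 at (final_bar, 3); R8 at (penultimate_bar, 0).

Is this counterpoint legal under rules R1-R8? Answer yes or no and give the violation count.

bar 0: v0=E3 v1=E4 (P8)
bar 1: v0=F3 v1=C4 (P5)
bar 2: v0=D3 v1=D4 (P8)
bar 3: v0=E3 v1=G3 (m3)
bar 4: v0=F3 v1=D4 (M6)
bar 5: v0=E3 v1=E4 (P8)
  R1 @ bar1.0: E3/B3 P5 -> F3/C4 P5 similar
  R2 @ bar2.0: F3/C5 P5 -> D3/D4 P8 similar
  R7 @ bar2.0: C5->D4 leap 10st
  R4 @ bar3.2: E3/F4 m2 untreated
  R7 @ bar3.2: G3->F4 leap 10st

No (5 violations)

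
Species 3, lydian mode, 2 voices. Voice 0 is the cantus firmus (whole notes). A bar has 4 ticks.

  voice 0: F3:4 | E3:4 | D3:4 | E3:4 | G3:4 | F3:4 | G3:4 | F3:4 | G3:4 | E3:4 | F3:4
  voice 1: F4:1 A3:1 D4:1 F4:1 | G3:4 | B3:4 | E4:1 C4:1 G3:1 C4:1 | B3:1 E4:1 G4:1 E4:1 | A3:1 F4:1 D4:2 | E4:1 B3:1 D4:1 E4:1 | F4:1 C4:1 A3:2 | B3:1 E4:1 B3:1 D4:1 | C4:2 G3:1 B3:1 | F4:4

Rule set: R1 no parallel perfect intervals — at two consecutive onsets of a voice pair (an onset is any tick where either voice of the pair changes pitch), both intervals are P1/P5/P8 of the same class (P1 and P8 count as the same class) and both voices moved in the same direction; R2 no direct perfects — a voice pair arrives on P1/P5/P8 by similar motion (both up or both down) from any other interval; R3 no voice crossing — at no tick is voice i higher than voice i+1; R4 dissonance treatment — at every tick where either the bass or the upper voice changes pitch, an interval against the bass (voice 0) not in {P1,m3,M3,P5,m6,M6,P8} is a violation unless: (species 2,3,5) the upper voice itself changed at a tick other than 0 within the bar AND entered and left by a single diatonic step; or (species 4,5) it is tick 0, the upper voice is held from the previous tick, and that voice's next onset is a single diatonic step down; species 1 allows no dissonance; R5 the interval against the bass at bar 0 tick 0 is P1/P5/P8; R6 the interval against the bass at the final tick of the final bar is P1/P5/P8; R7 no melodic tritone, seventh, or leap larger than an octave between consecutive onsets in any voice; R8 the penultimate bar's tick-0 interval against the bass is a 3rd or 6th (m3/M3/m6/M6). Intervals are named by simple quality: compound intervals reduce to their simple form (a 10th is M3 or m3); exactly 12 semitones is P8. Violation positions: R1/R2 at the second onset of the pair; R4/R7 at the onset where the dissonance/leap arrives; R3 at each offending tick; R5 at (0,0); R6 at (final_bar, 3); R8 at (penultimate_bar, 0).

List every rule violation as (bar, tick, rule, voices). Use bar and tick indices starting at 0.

bar 0: v0=F3 v1=F4 downbeat P8
bar 1: v0=E3 v1=G3 downbeat m3
bar 2: v0=D3 v1=B3 downbeat M6
bar 3: v0=E3 v1=E4 downbeat P8
bar 4: v0=G3 v1=B3 downbeat M3
bar 5: v0=F3 v1=A3 downbeat M3
bar 6: v0=G3 v1=E4 downbeat M6
bar 7: v0=F3 v1=F4 downbeat P8
bar 8: v0=G3 v1=B3 downbeat M3
bar 9: v0=E3 v1=C4 downbeat m6
bar 10: v0=F3 v1=F4 downbeat P8
  -> R7 @ bar 1 tick 0 v(1,): F4->G3 leap 10st
  -> R2 @ bar 3 tick 0 v(0, 1): D3/B3 M6 -> E3/E4 P8 similar
  -> R2 @ bar 10 tick 0 v(0, 1): E3/B3 P5 -> F3/F4 P8 similar
  -> R7 @ bar 10 tick 0 v(1,): B3->F4 leap 6st

(1, 0, R7, (1,))
(3, 0, R2, (0, 1))
(10, 0, R2, (0, 1))
(10, 0, R7, (1,))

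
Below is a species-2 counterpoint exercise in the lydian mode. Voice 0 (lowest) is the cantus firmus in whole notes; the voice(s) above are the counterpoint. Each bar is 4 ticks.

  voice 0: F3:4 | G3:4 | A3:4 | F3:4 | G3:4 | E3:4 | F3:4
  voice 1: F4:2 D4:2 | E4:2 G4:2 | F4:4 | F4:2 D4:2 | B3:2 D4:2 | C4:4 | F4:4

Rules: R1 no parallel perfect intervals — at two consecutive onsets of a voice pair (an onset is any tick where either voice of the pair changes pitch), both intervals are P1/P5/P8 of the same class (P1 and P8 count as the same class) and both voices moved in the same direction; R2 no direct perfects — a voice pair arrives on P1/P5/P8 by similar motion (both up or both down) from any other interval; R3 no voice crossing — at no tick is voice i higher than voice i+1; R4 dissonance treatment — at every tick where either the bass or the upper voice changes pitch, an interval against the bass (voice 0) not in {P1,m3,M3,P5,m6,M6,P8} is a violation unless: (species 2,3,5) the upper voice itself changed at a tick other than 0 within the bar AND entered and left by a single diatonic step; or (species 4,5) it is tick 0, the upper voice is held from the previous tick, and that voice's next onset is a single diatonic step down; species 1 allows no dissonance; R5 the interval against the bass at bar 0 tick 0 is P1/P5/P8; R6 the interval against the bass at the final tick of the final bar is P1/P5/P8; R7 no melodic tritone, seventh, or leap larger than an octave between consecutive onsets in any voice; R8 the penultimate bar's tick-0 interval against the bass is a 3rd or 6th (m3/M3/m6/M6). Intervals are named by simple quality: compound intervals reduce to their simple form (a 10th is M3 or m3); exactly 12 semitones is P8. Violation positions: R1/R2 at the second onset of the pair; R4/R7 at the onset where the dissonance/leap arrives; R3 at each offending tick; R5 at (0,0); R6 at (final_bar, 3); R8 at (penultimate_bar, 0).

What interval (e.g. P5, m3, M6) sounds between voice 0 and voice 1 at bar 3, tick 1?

voice 0=F3 voice 1=F4 -> P8

P8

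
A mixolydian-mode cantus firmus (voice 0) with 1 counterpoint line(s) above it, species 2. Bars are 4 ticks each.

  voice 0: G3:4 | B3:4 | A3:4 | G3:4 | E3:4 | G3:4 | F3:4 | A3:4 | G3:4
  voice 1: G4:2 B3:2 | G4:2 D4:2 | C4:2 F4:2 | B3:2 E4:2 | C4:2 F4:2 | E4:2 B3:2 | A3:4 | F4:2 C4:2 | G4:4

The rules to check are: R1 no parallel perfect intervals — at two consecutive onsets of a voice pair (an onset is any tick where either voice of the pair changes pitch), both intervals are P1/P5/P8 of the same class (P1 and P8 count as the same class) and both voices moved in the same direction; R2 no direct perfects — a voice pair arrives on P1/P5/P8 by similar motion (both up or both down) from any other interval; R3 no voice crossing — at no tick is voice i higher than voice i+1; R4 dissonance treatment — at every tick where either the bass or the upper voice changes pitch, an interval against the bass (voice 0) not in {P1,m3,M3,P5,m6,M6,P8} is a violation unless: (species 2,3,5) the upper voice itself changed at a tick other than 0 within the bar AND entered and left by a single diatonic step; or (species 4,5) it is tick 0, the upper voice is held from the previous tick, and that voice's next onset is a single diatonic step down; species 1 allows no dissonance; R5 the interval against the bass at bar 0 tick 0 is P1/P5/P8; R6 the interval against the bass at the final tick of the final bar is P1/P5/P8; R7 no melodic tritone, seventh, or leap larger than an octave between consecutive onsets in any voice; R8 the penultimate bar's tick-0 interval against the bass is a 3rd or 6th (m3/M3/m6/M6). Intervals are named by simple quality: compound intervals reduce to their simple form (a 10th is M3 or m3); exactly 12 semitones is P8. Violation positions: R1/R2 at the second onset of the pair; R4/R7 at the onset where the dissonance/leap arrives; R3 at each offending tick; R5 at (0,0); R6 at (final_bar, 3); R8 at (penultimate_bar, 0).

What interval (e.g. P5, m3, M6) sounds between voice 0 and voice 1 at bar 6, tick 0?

M3

voice 0=F3 voice 1=A3 -> M3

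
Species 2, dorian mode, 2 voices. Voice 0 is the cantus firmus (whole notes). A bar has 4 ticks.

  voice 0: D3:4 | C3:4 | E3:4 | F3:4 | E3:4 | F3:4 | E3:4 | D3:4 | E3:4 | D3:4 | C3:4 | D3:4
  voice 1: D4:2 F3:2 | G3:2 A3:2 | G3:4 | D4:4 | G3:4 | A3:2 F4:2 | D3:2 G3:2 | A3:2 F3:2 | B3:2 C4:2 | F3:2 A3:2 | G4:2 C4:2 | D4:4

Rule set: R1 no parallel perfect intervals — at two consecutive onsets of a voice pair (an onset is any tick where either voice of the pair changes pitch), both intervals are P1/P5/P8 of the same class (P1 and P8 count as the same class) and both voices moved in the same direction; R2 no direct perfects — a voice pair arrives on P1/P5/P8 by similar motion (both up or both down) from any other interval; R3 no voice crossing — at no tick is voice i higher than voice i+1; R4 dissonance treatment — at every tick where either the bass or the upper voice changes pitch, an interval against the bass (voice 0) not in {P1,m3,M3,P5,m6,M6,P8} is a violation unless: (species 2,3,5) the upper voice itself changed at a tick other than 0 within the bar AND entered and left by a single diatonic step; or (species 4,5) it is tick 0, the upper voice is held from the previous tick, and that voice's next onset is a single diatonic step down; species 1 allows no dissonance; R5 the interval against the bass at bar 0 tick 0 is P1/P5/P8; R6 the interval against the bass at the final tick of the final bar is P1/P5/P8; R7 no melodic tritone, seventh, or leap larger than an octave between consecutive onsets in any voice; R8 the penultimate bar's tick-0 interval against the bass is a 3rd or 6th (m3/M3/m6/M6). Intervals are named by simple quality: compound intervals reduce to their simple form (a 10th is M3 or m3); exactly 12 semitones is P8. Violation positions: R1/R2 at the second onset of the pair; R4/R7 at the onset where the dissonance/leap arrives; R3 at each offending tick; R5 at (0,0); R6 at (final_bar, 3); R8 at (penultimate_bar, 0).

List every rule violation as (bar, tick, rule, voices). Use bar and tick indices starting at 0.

bar 0: v0=D3 v1=D4 downbeat P8
bar 1: v0=C3 v1=G3 downbeat P5
bar 2: v0=E3 v1=G3 downbeat m3
bar 3: v0=F3 v1=D4 downbeat M6
bar 4: v0=E3 v1=G3 downbeat m3
bar 5: v0=F3 v1=A3 downbeat M3
bar 6: v0=E3 v1=D3 downbeat M2
bar 7: v0=D3 v1=A3 downbeat P5
bar 8: v0=E3 v1=B3 downbeat P5
bar 9: v0=D3 v1=F3 downbeat m3
bar 10: v0=C3 v1=G4 downbeat P5
bar 11: v0=D3 v1=D4 downbeat P8
  -> R3 @ bar 6 tick 0 v(0, 1): E3 above D3
  -> R4 @ bar 6 tick 0 v(0, 1): E3/D3 M2 untreated
  -> R7 @ bar 6 tick 0 v(1,): F4->D3 leap 15st
  -> R3 @ bar 6 tick 1 v(0, 1): E3 above D3
  -> R2 @ bar 8 tick 0 v(0, 1): D3/F3 m3 -> E3/B3 P5 similar
  -> R7 @ bar 8 tick 0 v(1,): F3->B3 leap 6st
  -> R7 @ bar 10 tick 0 v(1,): A3->G4 leap 10st
  -> R8 @ bar 10 tick 0 v(0, 1): penult P5 not 3rd/6th
  -> R1 @ bar 11 tick 0 v(0, 1): C3/C4 P8 -> D3/D4 P8 similar

(6, 0, R3, (0, 1))
(6, 0, R4, (0, 1))
(6, 0, R7, (1,))
(6, 1, R3, (0, 1))
(8, 0, R2, (0, 1))
(8, 0, R7, (1,))
(10, 0, R7, (1,))
(10, 0, R8, (0, 1))
(11, 0, R1, (0, 1))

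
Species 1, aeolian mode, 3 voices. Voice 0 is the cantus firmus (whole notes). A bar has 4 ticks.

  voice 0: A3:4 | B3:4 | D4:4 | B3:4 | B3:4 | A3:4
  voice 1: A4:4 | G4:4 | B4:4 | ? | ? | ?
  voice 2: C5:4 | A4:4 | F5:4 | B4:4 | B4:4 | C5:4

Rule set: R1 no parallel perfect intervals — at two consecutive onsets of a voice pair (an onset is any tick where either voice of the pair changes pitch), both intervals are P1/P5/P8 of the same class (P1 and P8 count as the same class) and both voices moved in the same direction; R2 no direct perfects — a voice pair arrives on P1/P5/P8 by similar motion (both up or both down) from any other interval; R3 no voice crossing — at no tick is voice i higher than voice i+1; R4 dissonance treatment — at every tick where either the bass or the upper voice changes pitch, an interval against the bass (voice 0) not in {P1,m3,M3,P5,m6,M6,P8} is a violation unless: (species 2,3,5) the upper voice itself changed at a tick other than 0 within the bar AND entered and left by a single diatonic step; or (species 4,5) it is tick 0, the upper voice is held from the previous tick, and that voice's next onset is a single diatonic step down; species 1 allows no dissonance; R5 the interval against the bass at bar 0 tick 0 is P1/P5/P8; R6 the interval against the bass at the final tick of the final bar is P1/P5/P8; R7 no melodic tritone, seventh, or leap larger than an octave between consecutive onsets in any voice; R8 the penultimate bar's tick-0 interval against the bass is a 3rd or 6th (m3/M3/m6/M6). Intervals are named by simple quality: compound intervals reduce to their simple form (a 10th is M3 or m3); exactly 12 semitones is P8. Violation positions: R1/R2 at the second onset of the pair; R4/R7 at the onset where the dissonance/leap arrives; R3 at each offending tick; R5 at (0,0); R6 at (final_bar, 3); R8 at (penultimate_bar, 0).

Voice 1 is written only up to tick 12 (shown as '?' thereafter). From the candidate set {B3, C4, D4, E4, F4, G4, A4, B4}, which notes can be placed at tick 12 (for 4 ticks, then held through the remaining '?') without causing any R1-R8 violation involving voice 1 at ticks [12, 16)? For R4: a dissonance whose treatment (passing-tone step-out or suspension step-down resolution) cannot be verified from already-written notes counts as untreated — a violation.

B3: violates R2
C4: violates R4,R7
D4: legal
E4: violates R2,R4
F4: violates R4,R7
G4: legal
A4: violates R4
B4: legal

{B4, D4, G4}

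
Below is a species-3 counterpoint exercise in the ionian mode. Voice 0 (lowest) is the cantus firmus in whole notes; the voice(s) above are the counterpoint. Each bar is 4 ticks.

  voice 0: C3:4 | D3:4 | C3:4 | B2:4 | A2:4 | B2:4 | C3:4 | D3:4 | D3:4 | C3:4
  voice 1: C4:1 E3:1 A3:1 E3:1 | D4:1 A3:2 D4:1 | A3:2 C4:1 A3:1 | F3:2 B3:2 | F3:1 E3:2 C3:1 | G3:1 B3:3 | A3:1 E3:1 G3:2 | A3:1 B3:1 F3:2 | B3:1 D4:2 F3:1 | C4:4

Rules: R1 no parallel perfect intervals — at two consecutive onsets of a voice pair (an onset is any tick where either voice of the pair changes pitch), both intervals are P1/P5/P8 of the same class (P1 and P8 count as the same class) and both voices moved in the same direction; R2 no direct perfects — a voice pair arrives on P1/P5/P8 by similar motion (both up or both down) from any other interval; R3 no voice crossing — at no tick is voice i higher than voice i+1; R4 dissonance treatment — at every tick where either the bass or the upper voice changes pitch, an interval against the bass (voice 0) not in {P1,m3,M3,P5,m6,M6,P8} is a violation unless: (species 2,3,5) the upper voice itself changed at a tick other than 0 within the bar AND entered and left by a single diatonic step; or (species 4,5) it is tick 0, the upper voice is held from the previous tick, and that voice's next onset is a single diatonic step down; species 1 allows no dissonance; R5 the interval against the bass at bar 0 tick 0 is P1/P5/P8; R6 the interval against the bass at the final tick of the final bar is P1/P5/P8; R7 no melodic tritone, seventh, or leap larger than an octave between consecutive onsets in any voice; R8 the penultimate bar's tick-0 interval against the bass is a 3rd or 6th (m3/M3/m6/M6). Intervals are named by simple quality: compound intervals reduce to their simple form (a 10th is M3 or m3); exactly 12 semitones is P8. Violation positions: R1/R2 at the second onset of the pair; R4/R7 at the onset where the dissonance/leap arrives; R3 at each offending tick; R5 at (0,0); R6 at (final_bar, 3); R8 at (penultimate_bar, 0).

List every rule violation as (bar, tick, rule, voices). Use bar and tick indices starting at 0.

bar 0: v0=C3 v1=C4 downbeat P8
bar 1: v0=D3 v1=D4 downbeat P8
bar 2: v0=C3 v1=A3 downbeat M6
bar 3: v0=B2 v1=F3 downbeat TT
bar 4: v0=A2 v1=F3 downbeat m6
bar 5: v0=B2 v1=G3 downbeat m6
bar 6: v0=C3 v1=A3 downbeat M6
bar 7: v0=D3 v1=A3 downbeat P5
bar 8: v0=D3 v1=B3 downbeat M6
bar 9: v0=C3 v1=C4 downbeat P8
  -> R2 @ bar 1 tick 0 v(0, 1): C3/E3 M3 -> D3/D4 P8 similar
  -> R7 @ bar 1 tick 0 v(1,): E3->D4 leap 10st
  -> R4 @ bar 3 tick 0 v(0, 1): B2/F3 TT untreated
  -> R7 @ bar 3 tick 2 v(1,): F3->B3 leap 6st
  -> R7 @ bar 4 tick 0 v(1,): B3->F3 leap 6st
  -> R1 @ bar 7 tick 0 v(0, 1): C3/G3 P5 -> D3/A3 P5 similar
  -> R7 @ bar 7 tick 2 v(1,): B3->F3 leap 6st
  -> R7 @ bar 8 tick 0 v(1,): F3->B3 leap 6st

(1, 0, R2, (0, 1))
(1, 0, R7, (1,))
(3, 0, R4, (0, 1))
(3, 2, R7, (1,))
(4, 0, R7, (1,))
(7, 0, R1, (0, 1))
(7, 2, R7, (1,))
(8, 0, R7, (1,))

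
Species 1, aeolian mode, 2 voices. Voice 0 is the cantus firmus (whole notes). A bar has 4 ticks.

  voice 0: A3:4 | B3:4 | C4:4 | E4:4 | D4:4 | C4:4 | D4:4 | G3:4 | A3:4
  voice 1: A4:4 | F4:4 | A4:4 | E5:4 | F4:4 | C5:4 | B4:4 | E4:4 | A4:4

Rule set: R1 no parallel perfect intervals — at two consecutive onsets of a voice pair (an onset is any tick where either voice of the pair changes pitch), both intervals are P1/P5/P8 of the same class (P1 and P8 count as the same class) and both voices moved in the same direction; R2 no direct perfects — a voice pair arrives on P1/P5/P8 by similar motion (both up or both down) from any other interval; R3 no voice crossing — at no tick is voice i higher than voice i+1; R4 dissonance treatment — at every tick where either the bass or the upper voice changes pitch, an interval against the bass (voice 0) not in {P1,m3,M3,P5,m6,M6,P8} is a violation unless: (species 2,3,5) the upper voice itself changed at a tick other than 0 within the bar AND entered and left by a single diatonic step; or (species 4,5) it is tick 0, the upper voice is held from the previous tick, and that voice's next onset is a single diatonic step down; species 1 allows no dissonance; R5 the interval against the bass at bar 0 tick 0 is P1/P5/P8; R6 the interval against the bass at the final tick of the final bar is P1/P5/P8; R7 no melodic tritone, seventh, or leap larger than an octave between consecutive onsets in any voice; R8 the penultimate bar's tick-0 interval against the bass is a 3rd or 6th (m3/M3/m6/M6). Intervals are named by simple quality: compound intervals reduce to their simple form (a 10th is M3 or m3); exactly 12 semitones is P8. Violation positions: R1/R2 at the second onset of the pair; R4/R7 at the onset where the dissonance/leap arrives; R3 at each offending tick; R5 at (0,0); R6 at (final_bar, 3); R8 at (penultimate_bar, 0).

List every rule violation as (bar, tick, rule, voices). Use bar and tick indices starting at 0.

(1, 0, R4, (0, 1))
(3, 0, R2, (0, 1))
(4, 0, R7, (1,))
(8, 0, R2, (0, 1))

bar 0: v0=A3 v1=A4 downbeat P8
bar 1: v0=B3 v1=F4 downbeat TT
bar 2: v0=C4 v1=A4 downbeat M6
bar 3: v0=E4 v1=E5 downbeat P8
bar 4: v0=D4 v1=F4 downbeat m3
bar 5: v0=C4 v1=C5 downbeat P8
bar 6: v0=D4 v1=B4 downbeat M6
bar 7: v0=G3 v1=E4 downbeat M6
bar 8: v0=A3 v1=A4 downbeat P8
  -> R4 @ bar 1 tick 0 v(0, 1): B3/F4 TT untreated
  -> R2 @ bar 3 tick 0 v(0, 1): C4/A4 M6 -> E4/E5 P8 similar
  -> R7 @ bar 4 tick 0 v(1,): E5->F4 leap 11st
  -> R2 @ bar 8 tick 0 v(0, 1): G3/E4 M6 -> A3/A4 P8 similar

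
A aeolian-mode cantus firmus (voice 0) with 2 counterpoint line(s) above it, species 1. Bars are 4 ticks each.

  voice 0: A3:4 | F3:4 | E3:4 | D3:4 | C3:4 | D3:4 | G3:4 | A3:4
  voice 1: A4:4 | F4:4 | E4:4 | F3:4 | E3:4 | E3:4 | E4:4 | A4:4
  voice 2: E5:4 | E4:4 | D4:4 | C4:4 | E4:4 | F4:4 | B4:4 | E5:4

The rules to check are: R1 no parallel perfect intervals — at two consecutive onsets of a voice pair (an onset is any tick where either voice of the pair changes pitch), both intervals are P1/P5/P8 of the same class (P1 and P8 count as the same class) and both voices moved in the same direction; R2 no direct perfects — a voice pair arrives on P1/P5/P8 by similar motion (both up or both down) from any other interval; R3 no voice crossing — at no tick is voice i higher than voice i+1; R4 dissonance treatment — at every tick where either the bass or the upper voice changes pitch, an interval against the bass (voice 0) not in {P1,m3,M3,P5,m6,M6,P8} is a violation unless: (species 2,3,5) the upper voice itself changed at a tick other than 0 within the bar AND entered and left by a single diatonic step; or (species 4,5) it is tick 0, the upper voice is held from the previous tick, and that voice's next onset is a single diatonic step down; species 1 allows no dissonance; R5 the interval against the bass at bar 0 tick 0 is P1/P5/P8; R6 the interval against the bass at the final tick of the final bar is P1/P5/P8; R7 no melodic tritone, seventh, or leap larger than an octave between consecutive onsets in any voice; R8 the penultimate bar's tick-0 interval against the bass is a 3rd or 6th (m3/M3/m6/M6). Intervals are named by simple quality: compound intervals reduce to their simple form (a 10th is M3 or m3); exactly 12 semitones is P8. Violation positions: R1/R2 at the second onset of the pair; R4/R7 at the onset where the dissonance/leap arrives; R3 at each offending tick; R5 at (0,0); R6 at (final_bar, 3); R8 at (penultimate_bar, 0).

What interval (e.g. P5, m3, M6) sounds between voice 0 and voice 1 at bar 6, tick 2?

M6

voice 0=G3 voice 1=E4 -> M6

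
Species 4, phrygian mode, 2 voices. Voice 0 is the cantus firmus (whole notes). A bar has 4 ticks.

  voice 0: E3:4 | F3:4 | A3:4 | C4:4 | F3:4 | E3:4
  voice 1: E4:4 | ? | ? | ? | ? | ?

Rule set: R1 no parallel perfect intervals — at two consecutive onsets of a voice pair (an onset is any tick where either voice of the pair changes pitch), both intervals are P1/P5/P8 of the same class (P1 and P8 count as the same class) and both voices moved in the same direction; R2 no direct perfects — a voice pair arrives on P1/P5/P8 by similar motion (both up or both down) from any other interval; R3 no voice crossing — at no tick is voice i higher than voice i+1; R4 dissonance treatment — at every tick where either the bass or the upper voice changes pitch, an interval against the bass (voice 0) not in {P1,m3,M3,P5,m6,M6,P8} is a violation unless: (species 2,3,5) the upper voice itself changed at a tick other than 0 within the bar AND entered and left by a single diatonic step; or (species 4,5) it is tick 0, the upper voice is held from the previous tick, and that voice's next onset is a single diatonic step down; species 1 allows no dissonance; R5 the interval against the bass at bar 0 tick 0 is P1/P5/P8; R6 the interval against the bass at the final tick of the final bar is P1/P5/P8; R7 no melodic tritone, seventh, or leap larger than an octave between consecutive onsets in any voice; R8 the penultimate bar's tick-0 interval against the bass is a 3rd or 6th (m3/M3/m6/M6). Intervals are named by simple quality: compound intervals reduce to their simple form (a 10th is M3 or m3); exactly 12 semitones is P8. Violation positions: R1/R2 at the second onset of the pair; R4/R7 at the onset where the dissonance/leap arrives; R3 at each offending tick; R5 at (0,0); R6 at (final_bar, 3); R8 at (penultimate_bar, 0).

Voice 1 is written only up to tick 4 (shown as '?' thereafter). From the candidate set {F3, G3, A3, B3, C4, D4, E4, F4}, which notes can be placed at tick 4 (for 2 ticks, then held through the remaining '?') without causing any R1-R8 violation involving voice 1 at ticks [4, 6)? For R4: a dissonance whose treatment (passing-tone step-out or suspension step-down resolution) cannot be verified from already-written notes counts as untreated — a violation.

F3: violates R7
G3: violates R4
A3: legal
B3: violates R4
C4: legal
D4: legal
E4: violates R4
F4: violates R1

{A3, C4, D4}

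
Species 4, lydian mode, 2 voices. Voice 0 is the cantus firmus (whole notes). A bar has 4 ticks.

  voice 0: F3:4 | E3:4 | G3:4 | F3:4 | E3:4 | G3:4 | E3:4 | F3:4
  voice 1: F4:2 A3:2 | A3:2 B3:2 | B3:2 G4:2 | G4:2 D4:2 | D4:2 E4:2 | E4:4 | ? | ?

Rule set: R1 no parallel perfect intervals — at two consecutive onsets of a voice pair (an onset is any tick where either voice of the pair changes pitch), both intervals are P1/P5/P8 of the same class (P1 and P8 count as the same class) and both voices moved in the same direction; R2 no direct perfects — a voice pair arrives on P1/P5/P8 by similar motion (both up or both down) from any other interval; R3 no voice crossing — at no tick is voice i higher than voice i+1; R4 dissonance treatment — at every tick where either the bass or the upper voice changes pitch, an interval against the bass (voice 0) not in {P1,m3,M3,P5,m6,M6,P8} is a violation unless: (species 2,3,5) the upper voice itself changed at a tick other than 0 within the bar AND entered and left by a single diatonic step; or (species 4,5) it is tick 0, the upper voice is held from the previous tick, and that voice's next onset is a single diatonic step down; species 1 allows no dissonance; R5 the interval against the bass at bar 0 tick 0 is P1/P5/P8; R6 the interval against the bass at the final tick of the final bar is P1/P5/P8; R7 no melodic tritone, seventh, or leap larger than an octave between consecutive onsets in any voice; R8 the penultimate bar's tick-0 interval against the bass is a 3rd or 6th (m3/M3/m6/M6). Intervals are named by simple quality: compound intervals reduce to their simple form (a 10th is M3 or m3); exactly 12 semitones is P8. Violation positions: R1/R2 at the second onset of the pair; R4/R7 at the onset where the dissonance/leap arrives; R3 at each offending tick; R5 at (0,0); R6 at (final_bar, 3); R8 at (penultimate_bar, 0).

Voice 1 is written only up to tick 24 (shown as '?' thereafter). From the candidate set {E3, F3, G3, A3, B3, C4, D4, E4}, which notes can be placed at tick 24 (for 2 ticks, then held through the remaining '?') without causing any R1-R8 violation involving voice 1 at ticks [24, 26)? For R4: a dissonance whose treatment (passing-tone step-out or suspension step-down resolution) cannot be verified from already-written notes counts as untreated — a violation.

E3: violates R2,R8
F3: violates R4,R7,R8
G3: legal
A3: violates R4,R8
B3: violates R2,R8
C4: legal
D4: violates R4,R8
E4: violates R8

{C4, G3}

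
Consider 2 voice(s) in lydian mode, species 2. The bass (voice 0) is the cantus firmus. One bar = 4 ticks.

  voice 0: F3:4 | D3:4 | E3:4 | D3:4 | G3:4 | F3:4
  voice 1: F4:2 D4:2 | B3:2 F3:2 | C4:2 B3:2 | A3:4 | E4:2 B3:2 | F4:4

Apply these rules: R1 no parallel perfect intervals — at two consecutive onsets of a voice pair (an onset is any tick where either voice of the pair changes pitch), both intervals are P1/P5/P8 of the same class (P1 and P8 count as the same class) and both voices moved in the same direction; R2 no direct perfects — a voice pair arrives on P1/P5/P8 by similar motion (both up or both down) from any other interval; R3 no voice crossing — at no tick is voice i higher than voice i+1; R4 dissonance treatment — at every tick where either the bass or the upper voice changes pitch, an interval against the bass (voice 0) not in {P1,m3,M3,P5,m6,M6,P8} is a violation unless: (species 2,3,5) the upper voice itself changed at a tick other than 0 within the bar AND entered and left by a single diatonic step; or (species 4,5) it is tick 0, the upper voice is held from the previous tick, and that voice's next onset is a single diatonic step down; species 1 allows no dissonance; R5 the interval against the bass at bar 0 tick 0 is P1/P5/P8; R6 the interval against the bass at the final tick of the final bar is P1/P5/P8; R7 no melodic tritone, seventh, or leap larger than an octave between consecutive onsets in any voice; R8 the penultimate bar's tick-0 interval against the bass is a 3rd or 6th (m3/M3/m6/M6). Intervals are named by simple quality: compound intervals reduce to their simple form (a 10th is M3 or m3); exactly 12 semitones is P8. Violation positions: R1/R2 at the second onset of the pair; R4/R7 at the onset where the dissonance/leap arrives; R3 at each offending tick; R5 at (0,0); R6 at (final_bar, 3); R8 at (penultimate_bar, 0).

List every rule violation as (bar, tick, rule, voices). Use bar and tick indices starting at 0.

bar 0: v0=F3 v1=F4 downbeat P8
bar 1: v0=D3 v1=B3 downbeat M6
bar 2: v0=E3 v1=C4 downbeat m6
bar 3: v0=D3 v1=A3 downbeat P5
bar 4: v0=G3 v1=E4 downbeat M6
bar 5: v0=F3 v1=F4 downbeat P8
  -> R7 @ bar 1 tick 2 v(1,): B3->F3 leap 6st
  -> R1 @ bar 3 tick 0 v(0, 1): E3/B3 P5 -> D3/A3 P5 similar
  -> R7 @ bar 5 tick 0 v(1,): B3->F4 leap 6st

(1, 2, R7, (1,))
(3, 0, R1, (0, 1))
(5, 0, R7, (1,))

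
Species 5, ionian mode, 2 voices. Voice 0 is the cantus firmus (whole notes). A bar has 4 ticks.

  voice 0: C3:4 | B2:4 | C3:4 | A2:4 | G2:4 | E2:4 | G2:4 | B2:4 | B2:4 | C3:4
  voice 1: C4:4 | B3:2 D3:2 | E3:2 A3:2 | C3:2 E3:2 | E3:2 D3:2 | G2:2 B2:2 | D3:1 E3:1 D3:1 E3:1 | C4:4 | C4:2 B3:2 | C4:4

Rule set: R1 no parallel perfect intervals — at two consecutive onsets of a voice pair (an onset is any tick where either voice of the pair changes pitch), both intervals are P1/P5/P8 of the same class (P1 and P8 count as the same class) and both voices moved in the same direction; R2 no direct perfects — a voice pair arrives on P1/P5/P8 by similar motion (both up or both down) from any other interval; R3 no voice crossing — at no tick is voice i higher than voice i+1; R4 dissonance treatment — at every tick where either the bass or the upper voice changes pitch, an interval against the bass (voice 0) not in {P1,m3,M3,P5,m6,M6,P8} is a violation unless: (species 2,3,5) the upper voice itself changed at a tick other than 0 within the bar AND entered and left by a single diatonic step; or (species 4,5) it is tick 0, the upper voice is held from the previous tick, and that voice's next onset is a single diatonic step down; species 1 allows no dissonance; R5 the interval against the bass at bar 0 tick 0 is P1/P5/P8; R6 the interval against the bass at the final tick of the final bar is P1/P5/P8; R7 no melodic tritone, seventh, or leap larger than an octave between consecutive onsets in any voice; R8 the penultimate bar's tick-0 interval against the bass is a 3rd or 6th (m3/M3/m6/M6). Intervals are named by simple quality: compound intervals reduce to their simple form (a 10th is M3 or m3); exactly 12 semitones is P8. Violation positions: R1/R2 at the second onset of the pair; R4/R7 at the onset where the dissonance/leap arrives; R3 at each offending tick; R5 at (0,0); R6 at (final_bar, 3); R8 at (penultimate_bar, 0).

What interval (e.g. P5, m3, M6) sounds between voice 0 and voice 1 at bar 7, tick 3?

m2

voice 0=B2 voice 1=C4 -> m2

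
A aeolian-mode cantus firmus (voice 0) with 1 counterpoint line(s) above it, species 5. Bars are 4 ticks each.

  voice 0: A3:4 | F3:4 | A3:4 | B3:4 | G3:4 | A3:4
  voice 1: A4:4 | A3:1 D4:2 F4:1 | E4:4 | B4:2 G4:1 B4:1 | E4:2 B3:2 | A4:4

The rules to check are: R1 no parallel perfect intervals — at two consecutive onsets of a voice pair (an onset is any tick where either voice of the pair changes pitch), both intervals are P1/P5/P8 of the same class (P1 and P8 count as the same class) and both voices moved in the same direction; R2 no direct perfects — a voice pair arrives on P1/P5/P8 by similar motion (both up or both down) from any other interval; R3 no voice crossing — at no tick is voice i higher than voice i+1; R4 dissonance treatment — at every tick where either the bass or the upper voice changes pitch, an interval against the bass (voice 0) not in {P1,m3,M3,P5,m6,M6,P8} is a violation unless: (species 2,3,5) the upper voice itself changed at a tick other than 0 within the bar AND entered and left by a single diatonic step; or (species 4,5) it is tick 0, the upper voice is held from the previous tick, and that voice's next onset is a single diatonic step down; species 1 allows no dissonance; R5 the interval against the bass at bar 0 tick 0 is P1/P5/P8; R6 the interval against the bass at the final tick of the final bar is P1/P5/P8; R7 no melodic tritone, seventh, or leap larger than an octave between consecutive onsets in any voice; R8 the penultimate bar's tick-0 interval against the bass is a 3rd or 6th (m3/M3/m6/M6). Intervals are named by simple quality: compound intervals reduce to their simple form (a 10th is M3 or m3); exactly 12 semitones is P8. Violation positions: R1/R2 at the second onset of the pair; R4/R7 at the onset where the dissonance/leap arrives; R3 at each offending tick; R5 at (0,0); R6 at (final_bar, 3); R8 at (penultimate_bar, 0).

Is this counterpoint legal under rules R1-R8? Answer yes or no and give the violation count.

bar 0: v0=A3 v1=A4 (P8)
bar 1: v0=F3 v1=A3 (M3)
bar 2: v0=A3 v1=E4 (P5)
bar 3: v0=B3 v1=B4 (P8)
bar 4: v0=G3 v1=E4 (M6)
bar 5: v0=A3 v1=A4 (P8)
  R2 @ bar3.0: A3/E4 P5 -> B3/B4 P8 similar
  R2 @ bar5.0: G3/B3 M3 -> A3/A4 P8 similar
  R7 @ bar5.0: B3->A4 leap 10st

No (3 violations)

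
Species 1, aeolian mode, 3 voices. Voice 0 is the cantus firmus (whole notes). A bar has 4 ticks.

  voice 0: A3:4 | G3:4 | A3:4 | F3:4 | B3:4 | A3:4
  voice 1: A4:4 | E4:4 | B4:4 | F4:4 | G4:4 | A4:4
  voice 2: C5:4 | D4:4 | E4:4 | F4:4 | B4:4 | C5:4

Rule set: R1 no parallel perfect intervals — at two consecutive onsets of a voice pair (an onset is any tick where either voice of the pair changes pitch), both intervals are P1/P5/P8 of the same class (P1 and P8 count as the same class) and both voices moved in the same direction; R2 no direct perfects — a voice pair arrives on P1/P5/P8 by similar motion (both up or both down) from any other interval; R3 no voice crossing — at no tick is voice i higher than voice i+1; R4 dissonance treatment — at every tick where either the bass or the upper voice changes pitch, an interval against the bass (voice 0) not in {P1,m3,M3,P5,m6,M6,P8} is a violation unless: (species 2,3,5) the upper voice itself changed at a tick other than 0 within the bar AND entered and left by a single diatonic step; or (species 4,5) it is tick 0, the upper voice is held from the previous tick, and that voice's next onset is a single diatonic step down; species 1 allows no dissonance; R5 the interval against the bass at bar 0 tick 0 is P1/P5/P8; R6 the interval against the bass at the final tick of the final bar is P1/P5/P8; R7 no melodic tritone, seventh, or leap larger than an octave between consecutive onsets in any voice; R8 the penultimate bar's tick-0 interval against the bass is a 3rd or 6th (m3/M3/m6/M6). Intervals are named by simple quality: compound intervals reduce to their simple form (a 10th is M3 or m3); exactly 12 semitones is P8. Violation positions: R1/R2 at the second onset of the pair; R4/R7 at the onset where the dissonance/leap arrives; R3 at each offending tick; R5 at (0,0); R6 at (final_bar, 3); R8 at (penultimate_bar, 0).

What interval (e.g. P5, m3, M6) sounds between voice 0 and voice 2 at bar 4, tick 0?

P8

voice 0=B3 voice 2=B4 -> P8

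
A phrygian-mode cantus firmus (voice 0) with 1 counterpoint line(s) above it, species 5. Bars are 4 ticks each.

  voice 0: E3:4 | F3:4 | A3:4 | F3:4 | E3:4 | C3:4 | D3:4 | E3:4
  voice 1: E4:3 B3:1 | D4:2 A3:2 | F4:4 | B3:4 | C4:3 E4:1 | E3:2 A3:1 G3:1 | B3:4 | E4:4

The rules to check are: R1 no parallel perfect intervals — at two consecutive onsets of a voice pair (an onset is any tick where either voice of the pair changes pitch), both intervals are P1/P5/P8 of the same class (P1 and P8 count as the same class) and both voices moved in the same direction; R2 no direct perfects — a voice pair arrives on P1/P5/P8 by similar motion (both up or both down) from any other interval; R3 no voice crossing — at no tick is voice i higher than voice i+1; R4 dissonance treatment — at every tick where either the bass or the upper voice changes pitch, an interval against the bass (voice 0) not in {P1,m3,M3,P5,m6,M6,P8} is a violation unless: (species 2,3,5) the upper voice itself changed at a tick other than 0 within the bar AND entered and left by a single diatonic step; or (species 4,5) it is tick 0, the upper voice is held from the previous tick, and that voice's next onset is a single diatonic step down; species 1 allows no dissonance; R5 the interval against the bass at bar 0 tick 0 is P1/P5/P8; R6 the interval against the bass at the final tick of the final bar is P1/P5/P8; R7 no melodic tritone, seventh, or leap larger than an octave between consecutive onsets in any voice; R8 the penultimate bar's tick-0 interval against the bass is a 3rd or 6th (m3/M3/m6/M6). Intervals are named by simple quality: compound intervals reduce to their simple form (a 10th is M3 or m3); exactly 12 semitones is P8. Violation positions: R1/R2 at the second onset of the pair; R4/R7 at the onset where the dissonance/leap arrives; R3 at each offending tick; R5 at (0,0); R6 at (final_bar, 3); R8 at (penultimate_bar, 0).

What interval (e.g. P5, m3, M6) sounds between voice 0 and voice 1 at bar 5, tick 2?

voice 0=C3 voice 1=A3 -> M6

M6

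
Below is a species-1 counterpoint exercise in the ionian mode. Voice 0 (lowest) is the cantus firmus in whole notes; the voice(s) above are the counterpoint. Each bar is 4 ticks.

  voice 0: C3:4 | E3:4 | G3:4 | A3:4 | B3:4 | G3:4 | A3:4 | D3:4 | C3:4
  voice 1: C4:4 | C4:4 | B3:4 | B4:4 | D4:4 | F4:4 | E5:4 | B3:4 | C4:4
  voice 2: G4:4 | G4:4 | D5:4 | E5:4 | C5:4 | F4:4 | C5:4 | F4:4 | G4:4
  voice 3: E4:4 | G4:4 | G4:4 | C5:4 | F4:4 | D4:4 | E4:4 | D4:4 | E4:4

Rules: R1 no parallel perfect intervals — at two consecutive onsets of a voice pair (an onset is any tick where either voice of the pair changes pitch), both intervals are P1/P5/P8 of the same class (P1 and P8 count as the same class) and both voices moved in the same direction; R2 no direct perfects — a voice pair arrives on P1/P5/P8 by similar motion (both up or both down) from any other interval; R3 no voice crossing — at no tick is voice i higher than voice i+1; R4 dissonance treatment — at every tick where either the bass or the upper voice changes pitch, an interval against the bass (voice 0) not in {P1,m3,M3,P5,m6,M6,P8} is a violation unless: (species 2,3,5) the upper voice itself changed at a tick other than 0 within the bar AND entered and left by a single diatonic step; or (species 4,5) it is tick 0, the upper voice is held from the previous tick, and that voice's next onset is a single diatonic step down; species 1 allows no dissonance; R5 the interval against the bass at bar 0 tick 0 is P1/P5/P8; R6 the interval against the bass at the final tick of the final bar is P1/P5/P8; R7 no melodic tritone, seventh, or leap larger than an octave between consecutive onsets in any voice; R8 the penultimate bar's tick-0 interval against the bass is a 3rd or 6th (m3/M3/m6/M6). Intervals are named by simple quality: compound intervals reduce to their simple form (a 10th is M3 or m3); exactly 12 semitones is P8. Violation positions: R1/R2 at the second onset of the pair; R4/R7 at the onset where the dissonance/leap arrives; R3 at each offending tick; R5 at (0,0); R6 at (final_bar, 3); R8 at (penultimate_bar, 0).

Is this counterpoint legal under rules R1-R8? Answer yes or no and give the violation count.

No (55 violations)

bar 0: v0=C3 v1=C4 v2=G4 v3=E4 (M3)
bar 1: v0=E3 v1=C4 v2=G4 v3=G4 (m3)
bar 2: v0=G3 v1=B3 v2=D5 v3=G4 (P8)
bar 3: v0=A3 v1=B4 v2=E5 v3=C5 (m3)
bar 4: v0=B3 v1=D4 v2=C5 v3=F4 (TT)
bar 5: v0=G3 v1=F4 v2=F4 v3=D4 (P5)
bar 6: v0=A3 v1=E5 v2=C5 v3=E4 (P5)
bar 7: v0=D3 v1=B3 v2=F4 v3=D4 (P8)
bar 8: v0=C3 v1=C4 v2=G4 v3=E4 (M3)
  R3 @ bar0.0: G4 above E4
  R5 @ bar0.0: opens on M3
  R3 @ bar0.1: G4 above E4
  R3 @ bar0.2: G4 above E4
  R3 @ bar0.3: G4 above E4
  R2 @ bar2.0: E3/G4 m3 -> G3/D5 P5 similar
  R3 @ bar2.0: D5 above G4
  R3 @ bar2.1: D5 above G4
  R3 @ bar2.2: D5 above G4
  R3 @ bar2.3: D5 above G4
  R1 @ bar3.0: G3/D5 P5 -> A3/E5 P5 similar
  R3 @ bar3.0: E5 above C5
  R4 @ bar3.0: A3/B4 M2 untreated
  R3 @ bar3.1: E5 above C5
  R3 @ bar3.2: E5 above C5
  R3 @ bar3.3: E5 above C5
  R2 @ bar4.0: E5/C5 M3 -> C5/F4 P5 similar
  R3 @ bar4.0: C5 above F4
  R4 @ bar4.0: B3/C5 m2 untreated
  R4 @ bar4.0: B3/F4 TT untreated
  R3 @ bar4.1: C5 above F4
  R3 @ bar4.2: C5 above F4
  R3 @ bar4.3: C5 above F4
  R2 @ bar5.0: B3/F4 TT -> G3/D4 P5 similar
  R3 @ bar5.0: F4 above D4
  R4 @ bar5.0: G3/F4 m7 untreated
  R4 @ bar5.0: G3/F4 m7 untreated
  R3 @ bar5.1: F4 above D4
  R3 @ bar5.2: F4 above D4
  R3 @ bar5.3: F4 above D4
  R1 @ bar6.0: G3/D4 P5 -> A3/E4 P5 similar
  R2 @ bar6.0: G3/F4 m7 -> A3/E5 P5 similar
  R2 @ bar6.0: F4/D4 m3 -> E5/E4 P8 similar
  R3 @ bar6.0: E5 above C5
  R3 @ bar6.0: C5 above E4
  R7 @ bar6.0: F4->E5 leap 11st
  R3 @ bar6.1: E5 above C5
  R3 @ bar6.1: C5 above E4
  R3 @ bar6.2: E5 above C5
  R3 @ bar6.2: C5 above E4
  R3 @ bar6.3: E5 above C5
  R3 @ bar6.3: C5 above E4
  R2 @ bar7.0: A3/E4 P5 -> D3/D4 P8 similar
  R3 @ bar7.0: F4 above D4
  R7 @ bar7.0: E5->B3 leap 17st
  R8 @ bar7.0: penult P8 not 3rd/6th
  R3 @ bar7.1: F4 above D4
  R3 @ bar7.2: F4 above D4
  R3 @ bar7.3: F4 above D4
  R2 @ bar8.0: B3/F4 TT -> C4/G4 P5 similar
  R3 @ bar8.0: G4 above E4
  R3 @ bar8.1: G4 above E4
  R3 @ bar8.2: G4 above E4
  R3 @ bar8.3: G4 above E4
  R6 @ bar8.3: closes on M3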